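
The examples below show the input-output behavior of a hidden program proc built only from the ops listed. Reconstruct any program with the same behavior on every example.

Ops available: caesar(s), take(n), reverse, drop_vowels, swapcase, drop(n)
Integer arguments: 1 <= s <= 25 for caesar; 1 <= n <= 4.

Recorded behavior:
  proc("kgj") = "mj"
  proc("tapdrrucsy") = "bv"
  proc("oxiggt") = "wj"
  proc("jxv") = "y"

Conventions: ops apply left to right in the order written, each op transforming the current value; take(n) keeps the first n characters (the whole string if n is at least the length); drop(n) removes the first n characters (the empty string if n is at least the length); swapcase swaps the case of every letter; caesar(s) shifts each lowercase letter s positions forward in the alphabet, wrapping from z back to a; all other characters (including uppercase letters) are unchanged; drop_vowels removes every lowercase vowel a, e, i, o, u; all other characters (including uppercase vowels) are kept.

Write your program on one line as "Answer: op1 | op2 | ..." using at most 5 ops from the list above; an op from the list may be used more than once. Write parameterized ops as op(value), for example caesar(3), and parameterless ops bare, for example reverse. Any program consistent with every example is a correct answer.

reverse | take(2) | caesar(3) | drop_vowels

Check, running the answer program on each example:
  "kgj" -> "jgk" -> "jg" -> "mj" -> "mj"
  "tapdrrucsy" -> "yscurrdpat" -> "ys" -> "bv" -> "bv"
  "oxiggt" -> "tggixo" -> "tg" -> "wj" -> "wj"
  "jxv" -> "vxj" -> "vx" -> "ya" -> "y"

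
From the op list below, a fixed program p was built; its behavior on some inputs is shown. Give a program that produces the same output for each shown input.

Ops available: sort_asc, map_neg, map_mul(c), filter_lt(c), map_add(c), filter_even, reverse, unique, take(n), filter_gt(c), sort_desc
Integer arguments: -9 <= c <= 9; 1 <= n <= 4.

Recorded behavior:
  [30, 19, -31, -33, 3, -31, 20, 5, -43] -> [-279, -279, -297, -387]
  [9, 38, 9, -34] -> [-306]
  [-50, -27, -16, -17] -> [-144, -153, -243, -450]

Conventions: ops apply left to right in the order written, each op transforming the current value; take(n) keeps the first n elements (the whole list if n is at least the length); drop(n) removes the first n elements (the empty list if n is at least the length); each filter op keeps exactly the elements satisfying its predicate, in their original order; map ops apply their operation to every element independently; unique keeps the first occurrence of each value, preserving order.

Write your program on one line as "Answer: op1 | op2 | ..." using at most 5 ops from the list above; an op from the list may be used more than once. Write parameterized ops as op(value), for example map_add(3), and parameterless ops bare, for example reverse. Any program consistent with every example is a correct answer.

map_mul(-3) | sort_asc | filter_gt(6) | map_mul(3) | map_neg

Check, running the answer program on each example:
  [30, 19, -31, -33, 3, -31, 20, 5, -43] -> [-90, -57, 93, 99, -9, 93, -60, -15, 129] -> [-90, -60, -57, -15, -9, 93, 93, 99, 129] -> [93, 93, 99, 129] -> [279, 279, 297, 387] -> [-279, -279, -297, -387]
  [9, 38, 9, -34] -> [-27, -114, -27, 102] -> [-114, -27, -27, 102] -> [102] -> [306] -> [-306]
  [-50, -27, -16, -17] -> [150, 81, 48, 51] -> [48, 51, 81, 150] -> [48, 51, 81, 150] -> [144, 153, 243, 450] -> [-144, -153, -243, -450]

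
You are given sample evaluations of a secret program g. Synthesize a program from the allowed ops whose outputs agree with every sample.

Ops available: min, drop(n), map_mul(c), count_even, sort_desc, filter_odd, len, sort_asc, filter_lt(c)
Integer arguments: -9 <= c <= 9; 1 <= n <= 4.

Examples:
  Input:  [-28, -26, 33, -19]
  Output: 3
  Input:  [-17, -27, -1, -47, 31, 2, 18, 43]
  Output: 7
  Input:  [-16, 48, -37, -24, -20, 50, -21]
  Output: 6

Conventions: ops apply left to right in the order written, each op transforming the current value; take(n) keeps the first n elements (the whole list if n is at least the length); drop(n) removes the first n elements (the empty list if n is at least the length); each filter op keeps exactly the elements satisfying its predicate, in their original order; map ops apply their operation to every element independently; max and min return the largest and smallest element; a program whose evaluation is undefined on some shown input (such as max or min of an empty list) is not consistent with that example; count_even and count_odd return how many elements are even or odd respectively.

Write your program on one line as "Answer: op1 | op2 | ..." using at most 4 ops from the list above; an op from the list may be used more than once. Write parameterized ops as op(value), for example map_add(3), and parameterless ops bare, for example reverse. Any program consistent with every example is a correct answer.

sort_asc | drop(1) | sort_desc | len

Check, running the answer program on each example:
  [-28, -26, 33, -19] -> [-28, -26, -19, 33] -> [-26, -19, 33] -> [33, -19, -26] -> 3
  [-17, -27, -1, -47, 31, 2, 18, 43] -> [-47, -27, -17, -1, 2, 18, 31, 43] -> [-27, -17, -1, 2, 18, 31, 43] -> [43, 31, 18, 2, -1, -17, -27] -> 7
  [-16, 48, -37, -24, -20, 50, -21] -> [-37, -24, -21, -20, -16, 48, 50] -> [-24, -21, -20, -16, 48, 50] -> [50, 48, -16, -20, -21, -24] -> 6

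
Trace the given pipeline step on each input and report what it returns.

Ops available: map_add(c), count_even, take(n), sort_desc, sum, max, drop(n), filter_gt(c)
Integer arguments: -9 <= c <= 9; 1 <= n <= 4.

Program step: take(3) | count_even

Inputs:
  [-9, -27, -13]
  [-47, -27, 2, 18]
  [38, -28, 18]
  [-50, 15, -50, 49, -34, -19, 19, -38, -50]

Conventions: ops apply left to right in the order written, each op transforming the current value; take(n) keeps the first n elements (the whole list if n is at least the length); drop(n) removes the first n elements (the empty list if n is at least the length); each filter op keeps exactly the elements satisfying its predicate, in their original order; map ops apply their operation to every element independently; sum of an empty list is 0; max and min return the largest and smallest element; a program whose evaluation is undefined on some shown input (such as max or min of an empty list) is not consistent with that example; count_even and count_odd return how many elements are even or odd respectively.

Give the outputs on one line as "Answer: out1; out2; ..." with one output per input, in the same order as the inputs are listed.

0; 1; 3; 2

Execution, op by op:
  [-9, -27, -13] -> [-9, -27, -13] -> 0
  [-47, -27, 2, 18] -> [-47, -27, 2] -> 1
  [38, -28, 18] -> [38, -28, 18] -> 3
  [-50, 15, -50, 49, -34, -19, 19, -38, -50] -> [-50, 15, -50] -> 2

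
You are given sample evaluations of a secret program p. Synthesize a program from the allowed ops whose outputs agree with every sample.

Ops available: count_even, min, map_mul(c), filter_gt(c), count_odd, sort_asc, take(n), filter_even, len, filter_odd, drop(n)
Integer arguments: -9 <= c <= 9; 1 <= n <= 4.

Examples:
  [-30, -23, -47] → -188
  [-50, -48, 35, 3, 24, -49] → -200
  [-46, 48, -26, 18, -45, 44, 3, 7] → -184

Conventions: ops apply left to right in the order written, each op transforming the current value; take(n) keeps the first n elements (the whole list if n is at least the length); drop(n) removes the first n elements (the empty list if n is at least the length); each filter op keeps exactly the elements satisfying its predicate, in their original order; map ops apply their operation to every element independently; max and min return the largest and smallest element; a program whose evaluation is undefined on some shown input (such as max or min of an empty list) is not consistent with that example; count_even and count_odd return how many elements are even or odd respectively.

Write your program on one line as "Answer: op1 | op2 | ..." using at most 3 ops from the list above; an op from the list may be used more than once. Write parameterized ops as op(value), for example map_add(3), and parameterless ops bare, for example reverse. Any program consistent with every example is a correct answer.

map_mul(4) | sort_asc | min

Check, running the answer program on each example:
  [-30, -23, -47] -> [-120, -92, -188] -> [-188, -120, -92] -> -188
  [-50, -48, 35, 3, 24, -49] -> [-200, -192, 140, 12, 96, -196] -> [-200, -196, -192, 12, 96, 140] -> -200
  [-46, 48, -26, 18, -45, 44, 3, 7] -> [-184, 192, -104, 72, -180, 176, 12, 28] -> [-184, -180, -104, 12, 28, 72, 176, 192] -> -184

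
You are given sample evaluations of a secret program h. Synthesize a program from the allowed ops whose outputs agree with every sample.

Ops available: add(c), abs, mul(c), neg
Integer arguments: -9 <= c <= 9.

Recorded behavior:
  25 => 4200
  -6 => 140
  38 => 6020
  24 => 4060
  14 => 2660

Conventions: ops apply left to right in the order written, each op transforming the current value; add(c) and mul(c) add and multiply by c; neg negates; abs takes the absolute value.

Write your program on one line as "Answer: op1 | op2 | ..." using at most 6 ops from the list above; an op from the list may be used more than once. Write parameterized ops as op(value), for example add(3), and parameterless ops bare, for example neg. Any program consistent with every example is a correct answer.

add(5) | mul(7) | mul(-4) | abs | mul(5)

Check, running the answer program on each example:
  25 -> 30 -> 210 -> -840 -> 840 -> 4200
  -6 -> -1 -> -7 -> 28 -> 28 -> 140
  38 -> 43 -> 301 -> -1204 -> 1204 -> 6020
  24 -> 29 -> 203 -> -812 -> 812 -> 4060
  14 -> 19 -> 133 -> -532 -> 532 -> 2660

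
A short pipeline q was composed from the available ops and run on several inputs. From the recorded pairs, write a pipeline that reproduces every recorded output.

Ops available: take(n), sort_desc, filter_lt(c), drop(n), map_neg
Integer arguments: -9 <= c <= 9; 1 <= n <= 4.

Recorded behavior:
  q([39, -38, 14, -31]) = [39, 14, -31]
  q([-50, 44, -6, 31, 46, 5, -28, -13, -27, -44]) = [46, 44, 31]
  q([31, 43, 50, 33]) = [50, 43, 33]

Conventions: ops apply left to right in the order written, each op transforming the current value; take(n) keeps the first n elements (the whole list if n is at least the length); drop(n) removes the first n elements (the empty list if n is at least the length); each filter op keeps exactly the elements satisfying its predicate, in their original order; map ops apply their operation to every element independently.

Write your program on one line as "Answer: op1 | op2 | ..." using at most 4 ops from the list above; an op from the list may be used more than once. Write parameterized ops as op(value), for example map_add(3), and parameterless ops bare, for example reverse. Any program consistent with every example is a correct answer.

sort_desc | take(4) | take(3)

Check, running the answer program on each example:
  [39, -38, 14, -31] -> [39, 14, -31, -38] -> [39, 14, -31, -38] -> [39, 14, -31]
  [-50, 44, -6, 31, 46, 5, -28, -13, -27, -44] -> [46, 44, 31, 5, -6, -13, -27, -28, -44, -50] -> [46, 44, 31, 5] -> [46, 44, 31]
  [31, 43, 50, 33] -> [50, 43, 33, 31] -> [50, 43, 33, 31] -> [50, 43, 33]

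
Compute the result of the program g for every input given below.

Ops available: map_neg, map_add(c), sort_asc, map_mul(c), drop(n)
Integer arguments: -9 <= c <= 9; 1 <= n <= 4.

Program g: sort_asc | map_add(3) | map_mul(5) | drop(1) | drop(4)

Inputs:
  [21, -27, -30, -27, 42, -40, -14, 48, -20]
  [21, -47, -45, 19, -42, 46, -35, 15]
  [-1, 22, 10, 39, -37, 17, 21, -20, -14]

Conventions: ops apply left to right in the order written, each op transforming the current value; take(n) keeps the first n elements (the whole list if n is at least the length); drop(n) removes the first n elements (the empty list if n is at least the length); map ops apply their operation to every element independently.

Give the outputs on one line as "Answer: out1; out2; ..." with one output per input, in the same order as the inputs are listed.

[-55, 120, 225, 255]; [110, 120, 245]; [100, 120, 125, 210]

Execution, op by op:
  [21, -27, -30, -27, 42, -40, -14, 48, -20] -> [-40, -30, -27, -27, -20, -14, 21, 42, 48] -> [-37, -27, -24, -24, -17, -11, 24, 45, 51] -> [-185, -135, -120, -120, -85, -55, 120, 225, 255] -> [-135, -120, -120, -85, -55, 120, 225, 255] -> [-55, 120, 225, 255]
  [21, -47, -45, 19, -42, 46, -35, 15] -> [-47, -45, -42, -35, 15, 19, 21, 46] -> [-44, -42, -39, -32, 18, 22, 24, 49] -> [-220, -210, -195, -160, 90, 110, 120, 245] -> [-210, -195, -160, 90, 110, 120, 245] -> [110, 120, 245]
  [-1, 22, 10, 39, -37, 17, 21, -20, -14] -> [-37, -20, -14, -1, 10, 17, 21, 22, 39] -> [-34, -17, -11, 2, 13, 20, 24, 25, 42] -> [-170, -85, -55, 10, 65, 100, 120, 125, 210] -> [-85, -55, 10, 65, 100, 120, 125, 210] -> [100, 120, 125, 210]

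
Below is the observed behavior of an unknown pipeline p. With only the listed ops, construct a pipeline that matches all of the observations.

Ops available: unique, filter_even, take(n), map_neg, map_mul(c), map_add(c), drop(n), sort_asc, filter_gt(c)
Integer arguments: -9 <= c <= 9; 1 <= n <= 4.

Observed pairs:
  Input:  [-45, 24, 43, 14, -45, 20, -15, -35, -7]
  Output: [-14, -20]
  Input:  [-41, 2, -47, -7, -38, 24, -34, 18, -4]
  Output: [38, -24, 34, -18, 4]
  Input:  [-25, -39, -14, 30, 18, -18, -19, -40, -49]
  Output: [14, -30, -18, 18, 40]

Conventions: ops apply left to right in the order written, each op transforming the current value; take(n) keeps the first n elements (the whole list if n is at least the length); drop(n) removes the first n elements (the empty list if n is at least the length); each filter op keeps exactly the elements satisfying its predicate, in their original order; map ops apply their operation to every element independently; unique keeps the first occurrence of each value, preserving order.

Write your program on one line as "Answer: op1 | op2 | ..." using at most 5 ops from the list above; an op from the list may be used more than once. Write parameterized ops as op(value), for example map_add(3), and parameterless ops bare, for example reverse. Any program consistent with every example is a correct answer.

drop(1) | map_neg | drop(1) | filter_even

Check, running the answer program on each example:
  [-45, 24, 43, 14, -45, 20, -15, -35, -7] -> [24, 43, 14, -45, 20, -15, -35, -7] -> [-24, -43, -14, 45, -20, 15, 35, 7] -> [-43, -14, 45, -20, 15, 35, 7] -> [-14, -20]
  [-41, 2, -47, -7, -38, 24, -34, 18, -4] -> [2, -47, -7, -38, 24, -34, 18, -4] -> [-2, 47, 7, 38, -24, 34, -18, 4] -> [47, 7, 38, -24, 34, -18, 4] -> [38, -24, 34, -18, 4]
  [-25, -39, -14, 30, 18, -18, -19, -40, -49] -> [-39, -14, 30, 18, -18, -19, -40, -49] -> [39, 14, -30, -18, 18, 19, 40, 49] -> [14, -30, -18, 18, 19, 40, 49] -> [14, -30, -18, 18, 40]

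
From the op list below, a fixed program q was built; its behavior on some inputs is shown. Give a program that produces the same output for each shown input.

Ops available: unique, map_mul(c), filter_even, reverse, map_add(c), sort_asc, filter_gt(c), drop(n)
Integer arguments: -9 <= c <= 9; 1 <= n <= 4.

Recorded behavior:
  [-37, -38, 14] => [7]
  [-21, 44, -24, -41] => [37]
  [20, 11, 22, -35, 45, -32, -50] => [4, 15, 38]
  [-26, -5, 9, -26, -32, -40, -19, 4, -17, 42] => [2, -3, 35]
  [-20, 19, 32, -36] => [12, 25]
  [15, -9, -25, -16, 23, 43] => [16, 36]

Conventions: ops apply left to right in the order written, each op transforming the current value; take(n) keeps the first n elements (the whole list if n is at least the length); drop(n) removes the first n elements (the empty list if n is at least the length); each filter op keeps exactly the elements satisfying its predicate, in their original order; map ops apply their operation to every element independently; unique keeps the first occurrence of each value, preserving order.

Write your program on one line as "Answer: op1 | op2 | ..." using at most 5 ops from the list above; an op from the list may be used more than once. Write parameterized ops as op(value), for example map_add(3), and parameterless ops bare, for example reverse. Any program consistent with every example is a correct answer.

map_add(-7) | drop(1) | map_add(3) | filter_gt(-1) | map_add(-3)

Check, running the answer program on each example:
  [-37, -38, 14] -> [-44, -45, 7] -> [-45, 7] -> [-42, 10] -> [10] -> [7]
  [-21, 44, -24, -41] -> [-28, 37, -31, -48] -> [37, -31, -48] -> [40, -28, -45] -> [40] -> [37]
  [20, 11, 22, -35, 45, -32, -50] -> [13, 4, 15, -42, 38, -39, -57] -> [4, 15, -42, 38, -39, -57] -> [7, 18, -39, 41, -36, -54] -> [7, 18, 41] -> [4, 15, 38]
  [-26, -5, 9, -26, -32, -40, -19, 4, -17, 42] -> [-33, -12, 2, -33, -39, -47, -26, -3, -24, 35] -> [-12, 2, -33, -39, -47, -26, -3, -24, 35] -> [-9, 5, -30, -36, -44, -23, 0, -21, 38] -> [5, 0, 38] -> [2, -3, 35]
  [-20, 19, 32, -36] -> [-27, 12, 25, -43] -> [12, 25, -43] -> [15, 28, -40] -> [15, 28] -> [12, 25]
  [15, -9, -25, -16, 23, 43] -> [8, -16, -32, -23, 16, 36] -> [-16, -32, -23, 16, 36] -> [-13, -29, -20, 19, 39] -> [19, 39] -> [16, 36]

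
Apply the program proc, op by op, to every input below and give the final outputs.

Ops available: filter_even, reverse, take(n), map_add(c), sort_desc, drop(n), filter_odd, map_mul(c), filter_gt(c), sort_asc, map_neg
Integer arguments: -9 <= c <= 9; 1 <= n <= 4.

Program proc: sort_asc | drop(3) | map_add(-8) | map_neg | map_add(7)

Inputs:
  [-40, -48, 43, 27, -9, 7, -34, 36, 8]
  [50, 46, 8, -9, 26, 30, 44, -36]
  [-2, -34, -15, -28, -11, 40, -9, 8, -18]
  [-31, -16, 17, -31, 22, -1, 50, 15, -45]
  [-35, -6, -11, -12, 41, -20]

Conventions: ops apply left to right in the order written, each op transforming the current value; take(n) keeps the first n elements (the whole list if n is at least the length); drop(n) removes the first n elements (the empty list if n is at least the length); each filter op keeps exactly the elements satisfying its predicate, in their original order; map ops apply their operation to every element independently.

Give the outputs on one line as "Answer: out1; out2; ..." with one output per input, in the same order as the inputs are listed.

[24, 8, 7, -12, -21, -28]; [-11, -15, -29, -31, -35]; [30, 26, 24, 17, 7, -25]; [31, 16, 0, -2, -7, -35]; [26, 21, -26]

Execution, op by op:
  [-40, -48, 43, 27, -9, 7, -34, 36, 8] -> [-48, -40, -34, -9, 7, 8, 27, 36, 43] -> [-9, 7, 8, 27, 36, 43] -> [-17, -1, 0, 19, 28, 35] -> [17, 1, 0, -19, -28, -35] -> [24, 8, 7, -12, -21, -28]
  [50, 46, 8, -9, 26, 30, 44, -36] -> [-36, -9, 8, 26, 30, 44, 46, 50] -> [26, 30, 44, 46, 50] -> [18, 22, 36, 38, 42] -> [-18, -22, -36, -38, -42] -> [-11, -15, -29, -31, -35]
  [-2, -34, -15, -28, -11, 40, -9, 8, -18] -> [-34, -28, -18, -15, -11, -9, -2, 8, 40] -> [-15, -11, -9, -2, 8, 40] -> [-23, -19, -17, -10, 0, 32] -> [23, 19, 17, 10, 0, -32] -> [30, 26, 24, 17, 7, -25]
  [-31, -16, 17, -31, 22, -1, 50, 15, -45] -> [-45, -31, -31, -16, -1, 15, 17, 22, 50] -> [-16, -1, 15, 17, 22, 50] -> [-24, -9, 7, 9, 14, 42] -> [24, 9, -7, -9, -14, -42] -> [31, 16, 0, -2, -7, -35]
  [-35, -6, -11, -12, 41, -20] -> [-35, -20, -12, -11, -6, 41] -> [-11, -6, 41] -> [-19, -14, 33] -> [19, 14, -33] -> [26, 21, -26]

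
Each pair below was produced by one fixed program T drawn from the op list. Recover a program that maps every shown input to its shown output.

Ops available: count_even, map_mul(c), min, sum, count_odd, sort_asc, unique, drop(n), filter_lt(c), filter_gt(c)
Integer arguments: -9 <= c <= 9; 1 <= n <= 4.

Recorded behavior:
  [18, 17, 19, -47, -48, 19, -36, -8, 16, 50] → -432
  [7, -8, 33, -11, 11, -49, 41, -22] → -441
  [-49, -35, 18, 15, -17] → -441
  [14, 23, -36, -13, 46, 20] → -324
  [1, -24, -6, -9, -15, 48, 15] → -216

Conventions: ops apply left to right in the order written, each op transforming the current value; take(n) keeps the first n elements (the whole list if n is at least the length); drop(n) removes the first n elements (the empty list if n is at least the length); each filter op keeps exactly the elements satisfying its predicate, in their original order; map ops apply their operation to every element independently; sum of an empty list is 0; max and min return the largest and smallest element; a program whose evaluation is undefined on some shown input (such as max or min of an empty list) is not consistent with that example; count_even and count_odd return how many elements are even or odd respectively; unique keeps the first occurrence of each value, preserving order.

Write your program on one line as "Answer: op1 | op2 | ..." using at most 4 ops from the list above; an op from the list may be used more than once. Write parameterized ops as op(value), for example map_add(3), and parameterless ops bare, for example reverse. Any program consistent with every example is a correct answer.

sort_asc | map_mul(9) | unique | min

Check, running the answer program on each example:
  [18, 17, 19, -47, -48, 19, -36, -8, 16, 50] -> [-48, -47, -36, -8, 16, 17, 18, 19, 19, 50] -> [-432, -423, -324, -72, 144, 153, 162, 171, 171, 450] -> [-432, -423, -324, -72, 144, 153, 162, 171, 450] -> -432
  [7, -8, 33, -11, 11, -49, 41, -22] -> [-49, -22, -11, -8, 7, 11, 33, 41] -> [-441, -198, -99, -72, 63, 99, 297, 369] -> [-441, -198, -99, -72, 63, 99, 297, 369] -> -441
  [-49, -35, 18, 15, -17] -> [-49, -35, -17, 15, 18] -> [-441, -315, -153, 135, 162] -> [-441, -315, -153, 135, 162] -> -441
  [14, 23, -36, -13, 46, 20] -> [-36, -13, 14, 20, 23, 46] -> [-324, -117, 126, 180, 207, 414] -> [-324, -117, 126, 180, 207, 414] -> -324
  [1, -24, -6, -9, -15, 48, 15] -> [-24, -15, -9, -6, 1, 15, 48] -> [-216, -135, -81, -54, 9, 135, 432] -> [-216, -135, -81, -54, 9, 135, 432] -> -216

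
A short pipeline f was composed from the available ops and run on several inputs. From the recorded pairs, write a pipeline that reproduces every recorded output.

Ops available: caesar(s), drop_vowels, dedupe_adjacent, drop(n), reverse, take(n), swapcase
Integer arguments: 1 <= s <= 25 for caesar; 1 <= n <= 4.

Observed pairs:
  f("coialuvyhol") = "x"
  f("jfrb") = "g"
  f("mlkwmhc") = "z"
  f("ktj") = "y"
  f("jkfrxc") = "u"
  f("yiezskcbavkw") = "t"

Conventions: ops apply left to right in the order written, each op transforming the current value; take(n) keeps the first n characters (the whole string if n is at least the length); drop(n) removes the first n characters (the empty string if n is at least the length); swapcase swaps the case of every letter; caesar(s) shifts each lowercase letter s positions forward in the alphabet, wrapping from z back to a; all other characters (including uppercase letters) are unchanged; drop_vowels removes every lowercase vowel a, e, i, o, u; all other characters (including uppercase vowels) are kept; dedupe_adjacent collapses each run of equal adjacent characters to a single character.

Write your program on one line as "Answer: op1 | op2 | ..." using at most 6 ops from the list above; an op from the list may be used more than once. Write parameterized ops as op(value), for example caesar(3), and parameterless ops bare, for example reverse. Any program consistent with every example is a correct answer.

caesar(14) | drop(2) | drop_vowels | take(1) | caesar(1)

Check, running the answer program on each example:
  "coialuvyhol" -> "qcwozijmvcz" -> "wozijmvcz" -> "wzjmvcz" -> "w" -> "x"
  "jfrb" -> "xtfp" -> "fp" -> "fp" -> "f" -> "g"
  "mlkwmhc" -> "azykavq" -> "ykavq" -> "ykvq" -> "y" -> "z"
  "ktj" -> "yhx" -> "x" -> "x" -> "x" -> "y"
  "jkfrxc" -> "xytflq" -> "tflq" -> "tflq" -> "t" -> "u"
  "yiezskcbavkw" -> "mwsngyqpojyk" -> "sngyqpojyk" -> "sngyqpjyk" -> "s" -> "t"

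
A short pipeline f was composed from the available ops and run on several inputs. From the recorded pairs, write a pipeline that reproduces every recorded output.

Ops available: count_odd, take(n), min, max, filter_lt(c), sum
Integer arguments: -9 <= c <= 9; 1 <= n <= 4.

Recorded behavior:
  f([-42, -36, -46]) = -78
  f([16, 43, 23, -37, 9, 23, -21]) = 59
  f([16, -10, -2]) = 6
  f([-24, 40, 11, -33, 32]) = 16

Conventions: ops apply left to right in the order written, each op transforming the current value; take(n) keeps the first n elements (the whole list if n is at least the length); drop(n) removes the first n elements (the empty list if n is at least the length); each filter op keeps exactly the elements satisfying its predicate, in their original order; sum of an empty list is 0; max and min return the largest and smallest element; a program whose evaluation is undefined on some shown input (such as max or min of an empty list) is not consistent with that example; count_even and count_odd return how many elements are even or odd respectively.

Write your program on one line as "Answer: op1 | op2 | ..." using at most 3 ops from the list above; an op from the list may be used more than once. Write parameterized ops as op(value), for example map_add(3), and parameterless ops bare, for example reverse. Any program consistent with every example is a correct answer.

take(2) | sum

Check, running the answer program on each example:
  [-42, -36, -46] -> [-42, -36] -> -78
  [16, 43, 23, -37, 9, 23, -21] -> [16, 43] -> 59
  [16, -10, -2] -> [16, -10] -> 6
  [-24, 40, 11, -33, 32] -> [-24, 40] -> 16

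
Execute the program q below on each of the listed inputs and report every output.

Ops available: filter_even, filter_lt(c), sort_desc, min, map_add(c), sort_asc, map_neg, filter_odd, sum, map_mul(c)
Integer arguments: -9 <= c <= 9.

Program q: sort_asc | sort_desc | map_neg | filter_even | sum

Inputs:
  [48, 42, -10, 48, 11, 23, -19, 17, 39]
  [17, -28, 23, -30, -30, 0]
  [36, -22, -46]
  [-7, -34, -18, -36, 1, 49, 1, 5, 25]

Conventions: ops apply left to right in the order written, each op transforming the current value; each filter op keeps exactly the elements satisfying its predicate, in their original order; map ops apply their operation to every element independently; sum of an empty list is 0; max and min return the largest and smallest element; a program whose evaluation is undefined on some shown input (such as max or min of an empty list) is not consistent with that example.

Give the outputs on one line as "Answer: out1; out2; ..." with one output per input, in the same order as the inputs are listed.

Execution, op by op:
  [48, 42, -10, 48, 11, 23, -19, 17, 39] -> [-19, -10, 11, 17, 23, 39, 42, 48, 48] -> [48, 48, 42, 39, 23, 17, 11, -10, -19] -> [-48, -48, -42, -39, -23, -17, -11, 10, 19] -> [-48, -48, -42, 10] -> -128
  [17, -28, 23, -30, -30, 0] -> [-30, -30, -28, 0, 17, 23] -> [23, 17, 0, -28, -30, -30] -> [-23, -17, 0, 28, 30, 30] -> [0, 28, 30, 30] -> 88
  [36, -22, -46] -> [-46, -22, 36] -> [36, -22, -46] -> [-36, 22, 46] -> [-36, 22, 46] -> 32
  [-7, -34, -18, -36, 1, 49, 1, 5, 25] -> [-36, -34, -18, -7, 1, 1, 5, 25, 49] -> [49, 25, 5, 1, 1, -7, -18, -34, -36] -> [-49, -25, -5, -1, -1, 7, 18, 34, 36] -> [18, 34, 36] -> 88

-128; 88; 32; 88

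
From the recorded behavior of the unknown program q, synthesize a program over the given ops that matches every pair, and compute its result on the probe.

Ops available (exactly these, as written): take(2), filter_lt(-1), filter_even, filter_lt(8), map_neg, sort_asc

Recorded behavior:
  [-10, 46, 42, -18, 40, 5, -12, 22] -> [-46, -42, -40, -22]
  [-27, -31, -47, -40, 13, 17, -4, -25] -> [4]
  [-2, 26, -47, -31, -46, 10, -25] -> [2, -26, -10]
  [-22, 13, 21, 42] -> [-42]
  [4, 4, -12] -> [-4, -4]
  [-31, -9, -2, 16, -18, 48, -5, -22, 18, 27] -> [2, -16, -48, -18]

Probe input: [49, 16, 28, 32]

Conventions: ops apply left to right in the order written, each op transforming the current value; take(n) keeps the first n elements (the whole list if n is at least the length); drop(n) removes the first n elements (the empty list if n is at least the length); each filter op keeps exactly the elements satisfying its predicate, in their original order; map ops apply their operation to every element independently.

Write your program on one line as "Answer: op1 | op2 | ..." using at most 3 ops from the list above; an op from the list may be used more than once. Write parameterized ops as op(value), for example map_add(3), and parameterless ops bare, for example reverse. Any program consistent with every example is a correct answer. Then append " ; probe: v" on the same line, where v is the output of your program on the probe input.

map_neg | filter_even | filter_lt(8) ; probe: [-16, -28, -32]

Check, running the answer program on each example:
  [-10, 46, 42, -18, 40, 5, -12, 22] -> [10, -46, -42, 18, -40, -5, 12, -22] -> [10, -46, -42, 18, -40, 12, -22] -> [-46, -42, -40, -22]
  [-27, -31, -47, -40, 13, 17, -4, -25] -> [27, 31, 47, 40, -13, -17, 4, 25] -> [40, 4] -> [4]
  [-2, 26, -47, -31, -46, 10, -25] -> [2, -26, 47, 31, 46, -10, 25] -> [2, -26, 46, -10] -> [2, -26, -10]
  [-22, 13, 21, 42] -> [22, -13, -21, -42] -> [22, -42] -> [-42]
  [4, 4, -12] -> [-4, -4, 12] -> [-4, -4, 12] -> [-4, -4]
  [-31, -9, -2, 16, -18, 48, -5, -22, 18, 27] -> [31, 9, 2, -16, 18, -48, 5, 22, -18, -27] -> [2, -16, 18, -48, 22, -18] -> [2, -16, -48, -18]
  probe: [49, 16, 28, 32] -> [-49, -16, -28, -32] -> [-16, -28, -32] -> [-16, -28, -32]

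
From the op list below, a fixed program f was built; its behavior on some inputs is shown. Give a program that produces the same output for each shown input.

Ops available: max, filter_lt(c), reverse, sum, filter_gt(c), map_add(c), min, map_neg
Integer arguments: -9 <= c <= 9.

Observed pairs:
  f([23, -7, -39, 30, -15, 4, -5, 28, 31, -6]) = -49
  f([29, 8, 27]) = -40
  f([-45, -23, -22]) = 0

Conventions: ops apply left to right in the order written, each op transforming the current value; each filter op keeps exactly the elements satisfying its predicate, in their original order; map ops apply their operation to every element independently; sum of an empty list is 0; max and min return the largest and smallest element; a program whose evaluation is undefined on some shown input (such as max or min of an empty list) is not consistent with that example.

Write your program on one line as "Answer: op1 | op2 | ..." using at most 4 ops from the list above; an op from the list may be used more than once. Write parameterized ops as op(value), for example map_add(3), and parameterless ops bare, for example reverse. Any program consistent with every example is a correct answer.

filter_gt(-7) | map_neg | map_add(8) | sum

Check, running the answer program on each example:
  [23, -7, -39, 30, -15, 4, -5, 28, 31, -6] -> [23, 30, 4, -5, 28, 31, -6] -> [-23, -30, -4, 5, -28, -31, 6] -> [-15, -22, 4, 13, -20, -23, 14] -> -49
  [29, 8, 27] -> [29, 8, 27] -> [-29, -8, -27] -> [-21, 0, -19] -> -40
  [-45, -23, -22] -> [] -> [] -> [] -> 0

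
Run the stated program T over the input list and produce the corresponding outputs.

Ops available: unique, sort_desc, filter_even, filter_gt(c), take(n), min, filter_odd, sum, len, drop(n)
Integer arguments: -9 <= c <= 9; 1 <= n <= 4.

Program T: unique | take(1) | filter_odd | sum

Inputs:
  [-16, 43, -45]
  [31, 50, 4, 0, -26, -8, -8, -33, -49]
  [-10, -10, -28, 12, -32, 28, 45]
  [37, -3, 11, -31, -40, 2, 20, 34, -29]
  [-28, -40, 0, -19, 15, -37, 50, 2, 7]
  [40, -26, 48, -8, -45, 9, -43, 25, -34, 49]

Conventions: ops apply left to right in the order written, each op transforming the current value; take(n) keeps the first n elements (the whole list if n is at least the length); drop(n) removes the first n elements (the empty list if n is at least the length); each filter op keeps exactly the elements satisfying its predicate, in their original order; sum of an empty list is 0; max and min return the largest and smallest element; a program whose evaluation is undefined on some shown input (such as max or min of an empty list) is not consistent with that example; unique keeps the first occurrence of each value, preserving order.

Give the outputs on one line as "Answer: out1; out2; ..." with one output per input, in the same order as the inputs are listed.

Execution, op by op:
  [-16, 43, -45] -> [-16, 43, -45] -> [-16] -> [] -> 0
  [31, 50, 4, 0, -26, -8, -8, -33, -49] -> [31, 50, 4, 0, -26, -8, -33, -49] -> [31] -> [31] -> 31
  [-10, -10, -28, 12, -32, 28, 45] -> [-10, -28, 12, -32, 28, 45] -> [-10] -> [] -> 0
  [37, -3, 11, -31, -40, 2, 20, 34, -29] -> [37, -3, 11, -31, -40, 2, 20, 34, -29] -> [37] -> [37] -> 37
  [-28, -40, 0, -19, 15, -37, 50, 2, 7] -> [-28, -40, 0, -19, 15, -37, 50, 2, 7] -> [-28] -> [] -> 0
  [40, -26, 48, -8, -45, 9, -43, 25, -34, 49] -> [40, -26, 48, -8, -45, 9, -43, 25, -34, 49] -> [40] -> [] -> 0

0; 31; 0; 37; 0; 0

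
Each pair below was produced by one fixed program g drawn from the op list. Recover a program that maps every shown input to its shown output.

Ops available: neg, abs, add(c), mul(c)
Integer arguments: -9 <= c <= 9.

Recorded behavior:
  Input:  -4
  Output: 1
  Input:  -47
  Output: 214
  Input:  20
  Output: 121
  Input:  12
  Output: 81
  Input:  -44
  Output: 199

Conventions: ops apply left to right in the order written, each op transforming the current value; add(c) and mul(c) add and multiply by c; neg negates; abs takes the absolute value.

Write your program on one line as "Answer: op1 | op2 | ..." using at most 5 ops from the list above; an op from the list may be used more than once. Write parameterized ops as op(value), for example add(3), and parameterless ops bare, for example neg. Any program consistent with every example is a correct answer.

neg | add(-4) | mul(5) | add(-1) | abs

Check, running the answer program on each example:
  -4 -> 4 -> 0 -> 0 -> -1 -> 1
  -47 -> 47 -> 43 -> 215 -> 214 -> 214
  20 -> -20 -> -24 -> -120 -> -121 -> 121
  12 -> -12 -> -16 -> -80 -> -81 -> 81
  -44 -> 44 -> 40 -> 200 -> 199 -> 199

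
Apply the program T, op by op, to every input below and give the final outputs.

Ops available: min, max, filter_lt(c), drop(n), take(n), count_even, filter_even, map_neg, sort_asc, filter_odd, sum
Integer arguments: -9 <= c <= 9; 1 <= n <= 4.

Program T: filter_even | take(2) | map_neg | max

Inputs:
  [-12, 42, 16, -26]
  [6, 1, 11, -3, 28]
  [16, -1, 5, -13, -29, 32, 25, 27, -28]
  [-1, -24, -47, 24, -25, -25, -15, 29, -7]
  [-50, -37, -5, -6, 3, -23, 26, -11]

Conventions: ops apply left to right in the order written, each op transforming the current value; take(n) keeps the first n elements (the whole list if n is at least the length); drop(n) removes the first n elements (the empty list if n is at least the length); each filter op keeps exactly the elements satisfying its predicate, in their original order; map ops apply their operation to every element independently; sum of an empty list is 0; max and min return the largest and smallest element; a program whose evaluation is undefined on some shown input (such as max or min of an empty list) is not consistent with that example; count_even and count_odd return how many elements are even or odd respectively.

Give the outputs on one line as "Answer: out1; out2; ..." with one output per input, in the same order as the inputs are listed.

12; -6; -16; 24; 50

Execution, op by op:
  [-12, 42, 16, -26] -> [-12, 42, 16, -26] -> [-12, 42] -> [12, -42] -> 12
  [6, 1, 11, -3, 28] -> [6, 28] -> [6, 28] -> [-6, -28] -> -6
  [16, -1, 5, -13, -29, 32, 25, 27, -28] -> [16, 32, -28] -> [16, 32] -> [-16, -32] -> -16
  [-1, -24, -47, 24, -25, -25, -15, 29, -7] -> [-24, 24] -> [-24, 24] -> [24, -24] -> 24
  [-50, -37, -5, -6, 3, -23, 26, -11] -> [-50, -6, 26] -> [-50, -6] -> [50, 6] -> 50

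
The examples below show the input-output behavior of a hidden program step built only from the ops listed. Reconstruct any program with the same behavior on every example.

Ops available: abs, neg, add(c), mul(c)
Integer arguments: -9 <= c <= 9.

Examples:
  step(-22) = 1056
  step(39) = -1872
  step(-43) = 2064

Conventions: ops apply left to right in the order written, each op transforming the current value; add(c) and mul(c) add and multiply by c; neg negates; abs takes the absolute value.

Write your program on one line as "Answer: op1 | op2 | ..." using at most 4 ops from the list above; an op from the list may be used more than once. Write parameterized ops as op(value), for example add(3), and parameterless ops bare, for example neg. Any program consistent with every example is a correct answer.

mul(-6) | mul(4) | mul(-2) | neg

Check, running the answer program on each example:
  -22 -> 132 -> 528 -> -1056 -> 1056
  39 -> -234 -> -936 -> 1872 -> -1872
  -43 -> 258 -> 1032 -> -2064 -> 2064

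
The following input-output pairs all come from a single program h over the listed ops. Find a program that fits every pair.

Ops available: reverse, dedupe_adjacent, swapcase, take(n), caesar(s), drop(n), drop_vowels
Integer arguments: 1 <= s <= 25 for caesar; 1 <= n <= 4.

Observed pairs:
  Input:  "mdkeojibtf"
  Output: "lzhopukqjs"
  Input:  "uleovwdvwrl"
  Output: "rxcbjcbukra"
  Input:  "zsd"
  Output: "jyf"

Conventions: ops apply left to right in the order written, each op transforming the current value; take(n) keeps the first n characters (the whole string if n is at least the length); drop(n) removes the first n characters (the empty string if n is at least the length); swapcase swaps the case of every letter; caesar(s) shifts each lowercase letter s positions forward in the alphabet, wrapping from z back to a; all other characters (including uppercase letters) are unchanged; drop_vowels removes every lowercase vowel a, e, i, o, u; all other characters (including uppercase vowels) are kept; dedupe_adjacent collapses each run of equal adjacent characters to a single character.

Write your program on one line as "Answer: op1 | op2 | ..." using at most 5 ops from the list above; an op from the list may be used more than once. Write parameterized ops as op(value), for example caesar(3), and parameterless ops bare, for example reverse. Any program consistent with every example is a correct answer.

swapcase | reverse | swapcase | caesar(6)

Check, running the answer program on each example:
  "mdkeojibtf" -> "MDKEOJIBTF" -> "FTBIJOEKDM" -> "ftbijoekdm" -> "lzhopukqjs"
  "uleovwdvwrl" -> "ULEOVWDVWRL" -> "LRWVDWVOELU" -> "lrwvdwvoelu" -> "rxcbjcbukra"
  "zsd" -> "ZSD" -> "DSZ" -> "dsz" -> "jyf"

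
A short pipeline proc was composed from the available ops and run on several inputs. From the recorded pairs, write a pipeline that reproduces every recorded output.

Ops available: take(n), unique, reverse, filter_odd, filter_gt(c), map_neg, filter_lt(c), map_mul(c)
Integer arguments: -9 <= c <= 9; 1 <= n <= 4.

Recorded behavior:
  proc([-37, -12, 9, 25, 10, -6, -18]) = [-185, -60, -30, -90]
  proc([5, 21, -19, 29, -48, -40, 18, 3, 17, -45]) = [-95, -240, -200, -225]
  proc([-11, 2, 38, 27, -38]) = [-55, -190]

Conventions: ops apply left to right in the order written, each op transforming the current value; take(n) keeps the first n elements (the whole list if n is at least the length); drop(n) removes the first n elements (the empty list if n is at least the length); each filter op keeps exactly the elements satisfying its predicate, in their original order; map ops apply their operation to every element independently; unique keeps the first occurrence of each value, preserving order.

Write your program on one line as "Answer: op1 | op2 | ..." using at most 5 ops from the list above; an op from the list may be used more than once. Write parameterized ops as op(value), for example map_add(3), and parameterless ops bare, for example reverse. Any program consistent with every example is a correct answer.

map_neg | map_mul(5) | map_neg | filter_lt(-2)

Check, running the answer program on each example:
  [-37, -12, 9, 25, 10, -6, -18] -> [37, 12, -9, -25, -10, 6, 18] -> [185, 60, -45, -125, -50, 30, 90] -> [-185, -60, 45, 125, 50, -30, -90] -> [-185, -60, -30, -90]
  [5, 21, -19, 29, -48, -40, 18, 3, 17, -45] -> [-5, -21, 19, -29, 48, 40, -18, -3, -17, 45] -> [-25, -105, 95, -145, 240, 200, -90, -15, -85, 225] -> [25, 105, -95, 145, -240, -200, 90, 15, 85, -225] -> [-95, -240, -200, -225]
  [-11, 2, 38, 27, -38] -> [11, -2, -38, -27, 38] -> [55, -10, -190, -135, 190] -> [-55, 10, 190, 135, -190] -> [-55, -190]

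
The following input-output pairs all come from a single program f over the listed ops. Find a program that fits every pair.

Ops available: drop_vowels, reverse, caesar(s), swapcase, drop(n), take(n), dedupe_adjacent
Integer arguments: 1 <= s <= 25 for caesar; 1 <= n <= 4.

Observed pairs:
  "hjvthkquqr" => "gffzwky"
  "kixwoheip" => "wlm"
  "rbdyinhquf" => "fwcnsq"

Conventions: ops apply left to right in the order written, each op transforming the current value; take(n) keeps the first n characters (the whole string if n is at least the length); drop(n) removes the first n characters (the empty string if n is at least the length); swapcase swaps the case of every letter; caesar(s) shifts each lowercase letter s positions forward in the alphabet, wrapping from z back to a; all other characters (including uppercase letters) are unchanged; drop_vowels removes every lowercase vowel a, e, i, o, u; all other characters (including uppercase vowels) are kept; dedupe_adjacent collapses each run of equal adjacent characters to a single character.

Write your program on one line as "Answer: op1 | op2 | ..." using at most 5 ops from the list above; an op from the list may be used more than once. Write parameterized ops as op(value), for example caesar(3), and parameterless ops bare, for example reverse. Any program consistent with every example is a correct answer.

drop_vowels | caesar(15) | drop_vowels | drop(1) | reverse

Check, running the answer program on each example:
  "hjvthkquqr" -> "hjvthkqqr" -> "wykiwzffg" -> "wykwzffg" -> "ykwzffg" -> "gffzwky"
  "kixwoheip" -> "kxwhp" -> "zmlwe" -> "zmlw" -> "mlw" -> "wlm"
  "rbdyinhquf" -> "rbdynhqf" -> "gqsncwfu" -> "gqsncwf" -> "qsncwf" -> "fwcnsq"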